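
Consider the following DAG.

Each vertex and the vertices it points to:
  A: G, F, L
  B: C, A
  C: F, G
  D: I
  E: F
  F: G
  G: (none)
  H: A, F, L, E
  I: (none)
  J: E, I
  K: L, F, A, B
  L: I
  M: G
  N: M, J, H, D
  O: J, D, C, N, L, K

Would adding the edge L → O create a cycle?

Adding L→O creates a cycle iff O can already reach L.
Path from O: O → L.
So O → … → L → O is a cycle.

Yes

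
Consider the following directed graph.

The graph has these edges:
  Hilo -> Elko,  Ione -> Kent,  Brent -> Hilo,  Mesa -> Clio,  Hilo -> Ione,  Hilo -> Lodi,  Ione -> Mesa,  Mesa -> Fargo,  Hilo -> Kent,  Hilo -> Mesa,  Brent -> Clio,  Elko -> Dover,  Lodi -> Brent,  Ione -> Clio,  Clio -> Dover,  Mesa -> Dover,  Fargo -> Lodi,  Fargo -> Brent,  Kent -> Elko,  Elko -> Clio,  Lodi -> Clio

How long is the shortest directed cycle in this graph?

For each vertex v, BFS finds the shortest path from v back to v.
The shortest such closed walk is Lodi → Brent → Hilo → Lodi, length 3.

3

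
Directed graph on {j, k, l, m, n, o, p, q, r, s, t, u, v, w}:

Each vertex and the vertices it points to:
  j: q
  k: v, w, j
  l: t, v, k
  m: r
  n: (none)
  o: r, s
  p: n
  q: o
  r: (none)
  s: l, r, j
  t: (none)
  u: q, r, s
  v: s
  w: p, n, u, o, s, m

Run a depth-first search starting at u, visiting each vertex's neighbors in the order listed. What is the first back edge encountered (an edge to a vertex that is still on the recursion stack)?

DFS from u (visiting each vertex's neighbors in the order listed); mark gray on enter, black on exit:
u gray
  q gray
    o gray
      r gray
      r black
      s gray
        l gray
          t gray
          t black
          v gray
            v→s: s is gray → back edge
First back edge: v → s.

v→s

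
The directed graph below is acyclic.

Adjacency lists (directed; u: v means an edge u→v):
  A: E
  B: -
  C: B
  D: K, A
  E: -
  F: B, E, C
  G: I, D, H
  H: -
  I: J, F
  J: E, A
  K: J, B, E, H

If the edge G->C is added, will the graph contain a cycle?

No

Adding G→C creates a cycle iff C can already reach G.
Explore from C: no path reaches G. The graph stays acyclic.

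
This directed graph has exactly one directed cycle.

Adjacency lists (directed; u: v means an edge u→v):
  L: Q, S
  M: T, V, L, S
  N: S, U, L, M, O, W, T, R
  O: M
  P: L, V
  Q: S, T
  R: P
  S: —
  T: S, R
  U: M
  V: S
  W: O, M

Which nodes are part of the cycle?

L, P, Q, R, T

DFS with gray/black marking from R:
R gray
  P gray
    L gray
      Q gray
        S gray
        S black
        T gray
          T→S: S black — skip
          T→R: R is gray → back edge
Back edge closes the cycle R → P → L → Q → T → R; its vertices are {L, P, Q, R, T}.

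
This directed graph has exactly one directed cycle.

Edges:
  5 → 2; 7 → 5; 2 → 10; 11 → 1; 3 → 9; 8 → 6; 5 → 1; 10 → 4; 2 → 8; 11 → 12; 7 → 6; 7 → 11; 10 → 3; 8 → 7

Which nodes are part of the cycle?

2, 5, 7, 8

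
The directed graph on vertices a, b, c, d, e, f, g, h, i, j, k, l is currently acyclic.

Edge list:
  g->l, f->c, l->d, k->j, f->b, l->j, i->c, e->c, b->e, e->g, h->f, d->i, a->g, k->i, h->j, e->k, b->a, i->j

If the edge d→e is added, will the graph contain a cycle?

Yes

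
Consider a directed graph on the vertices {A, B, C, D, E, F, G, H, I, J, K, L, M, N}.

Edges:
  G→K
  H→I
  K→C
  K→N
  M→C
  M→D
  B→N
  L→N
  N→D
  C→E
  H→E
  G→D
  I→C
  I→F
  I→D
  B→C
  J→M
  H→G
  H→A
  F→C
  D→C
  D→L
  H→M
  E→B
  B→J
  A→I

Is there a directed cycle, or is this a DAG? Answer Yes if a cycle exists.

DFS with white/gray/black marking, starting from F:
F gray
  C gray
    E gray
      B gray
        B→C: C is gray → back edge
Back edge found, so a cycle exists: C → E → B → C.

Yes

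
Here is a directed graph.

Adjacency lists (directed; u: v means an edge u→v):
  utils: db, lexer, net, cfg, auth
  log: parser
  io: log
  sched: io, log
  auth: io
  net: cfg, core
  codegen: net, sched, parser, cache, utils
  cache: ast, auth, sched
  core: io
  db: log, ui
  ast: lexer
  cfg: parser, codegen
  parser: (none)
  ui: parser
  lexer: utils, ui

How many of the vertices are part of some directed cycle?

7

A vertex is on a directed cycle iff it belongs to a strongly connected component of size ≥ 2 (or has a self-loop).
The vertices on cycles are {ast, cfg, net, cache, lexer, utils, codegen} — 7 in total.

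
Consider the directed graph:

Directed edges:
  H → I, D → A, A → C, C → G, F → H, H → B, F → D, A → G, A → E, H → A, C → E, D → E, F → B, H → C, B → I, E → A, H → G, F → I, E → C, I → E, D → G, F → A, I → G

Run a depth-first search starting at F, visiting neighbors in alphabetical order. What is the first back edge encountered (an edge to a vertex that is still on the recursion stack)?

E->A

DFS from F (visiting neighbors in alphabetical order); mark gray on enter, black on exit:
F gray
  A gray
    C gray
      E gray
        E→A: A is gray → back edge
First back edge: E → A.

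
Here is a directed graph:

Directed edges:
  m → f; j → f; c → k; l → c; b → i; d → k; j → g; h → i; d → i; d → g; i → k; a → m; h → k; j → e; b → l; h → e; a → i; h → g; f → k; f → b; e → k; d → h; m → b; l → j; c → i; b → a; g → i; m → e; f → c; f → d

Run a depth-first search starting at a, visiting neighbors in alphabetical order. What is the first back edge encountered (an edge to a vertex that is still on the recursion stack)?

DFS from a (visiting neighbors in alphabetical order); mark gray on enter, black on exit:
a gray
  i gray
    k gray
    k black
  i black
  m gray
    b gray
      b→a: a is gray → back edge
First back edge: b → a.

b->a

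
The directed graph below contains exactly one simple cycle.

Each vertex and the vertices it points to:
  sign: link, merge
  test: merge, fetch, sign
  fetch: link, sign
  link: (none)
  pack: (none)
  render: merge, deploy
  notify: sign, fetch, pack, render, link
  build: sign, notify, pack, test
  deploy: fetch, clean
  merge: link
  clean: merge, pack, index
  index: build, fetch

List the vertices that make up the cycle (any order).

DFS with gray/black marking from render:
render gray
  merge gray
    link gray
    link black
  merge black
  deploy gray
    fetch gray
      fetch→link: link black — skip
      sign gray
        sign→link: link black — skip
        sign→merge: merge black — skip
      sign black
    fetch black
    clean gray
      clean→merge: merge black — skip
      pack gray
      pack black
      index gray
        build gray
          build→sign: sign black — skip
          notify gray
            notify→sign: sign black — skip
            notify→fetch: fetch black — skip
            notify→pack: pack black — skip
            notify→render: render is gray → back edge
Back edge closes the cycle render → deploy → clean → index → build → notify → render; its vertices are {build, clean, index, deploy, notify, render}.

build, clean, index, deploy, notify, render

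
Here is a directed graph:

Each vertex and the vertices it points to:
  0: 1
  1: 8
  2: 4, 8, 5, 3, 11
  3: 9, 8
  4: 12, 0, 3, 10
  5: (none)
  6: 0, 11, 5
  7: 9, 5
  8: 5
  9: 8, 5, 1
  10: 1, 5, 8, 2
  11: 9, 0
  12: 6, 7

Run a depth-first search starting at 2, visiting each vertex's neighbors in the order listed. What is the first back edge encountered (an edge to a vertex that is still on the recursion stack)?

10→2

DFS from 2 (visiting each vertex's neighbors in the order listed); mark gray on enter, black on exit:
2 gray
  4 gray
    12 gray
      6 gray
        0 gray
          1 gray
            8 gray
              5 gray
              5 black
            8 black
          1 black
        0 black
        11 gray
          9 gray
            9→8: 8 black — skip
            9→5: 5 black — skip
            9→1: 1 black — skip
          9 black
          11→0: 0 black — skip
        11 black
        6→5: 5 black — skip
      6 black
      7 gray
        7→9: 9 black — skip
        7→5: 5 black — skip
      7 black
    12 black
    4→0: 0 black — skip
    3 gray
      3→9: 9 black — skip
      3→8: 8 black — skip
    3 black
    10 gray
      10→1: 1 black — skip
      10→5: 5 black — skip
      10→8: 8 black — skip
      10→2: 2 is gray → back edge
First back edge: 10 → 2.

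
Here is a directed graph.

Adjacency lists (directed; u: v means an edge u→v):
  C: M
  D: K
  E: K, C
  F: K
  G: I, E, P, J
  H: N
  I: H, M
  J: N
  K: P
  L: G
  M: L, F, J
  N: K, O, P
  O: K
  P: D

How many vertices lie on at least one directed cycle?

9

A vertex is on a directed cycle iff it belongs to a strongly connected component of size ≥ 2 (or has a self-loop).
The vertices on cycles are {C, D, E, G, I, K, L, M, P} — 9 in total.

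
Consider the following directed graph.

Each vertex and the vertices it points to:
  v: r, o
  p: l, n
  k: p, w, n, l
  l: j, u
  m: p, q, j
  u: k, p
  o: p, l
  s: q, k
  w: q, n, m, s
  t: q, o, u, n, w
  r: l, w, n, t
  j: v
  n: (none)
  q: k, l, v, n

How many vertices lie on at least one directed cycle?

13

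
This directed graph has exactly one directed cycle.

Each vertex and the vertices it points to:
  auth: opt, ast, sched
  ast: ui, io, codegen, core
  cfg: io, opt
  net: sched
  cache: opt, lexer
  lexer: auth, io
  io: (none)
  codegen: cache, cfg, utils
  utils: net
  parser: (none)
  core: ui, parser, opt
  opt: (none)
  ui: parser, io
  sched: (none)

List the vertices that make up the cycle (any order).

ast, auth, cache, lexer, codegen

DFS with gray/black marking from lexer:
lexer gray
  auth gray
    opt gray
    opt black
    ast gray
      ui gray
        parser gray
        parser black
        io gray
        io black
      ui black
      ast→io: io black — skip
      codegen gray
        cache gray
          cache→opt: opt black — skip
          cache→lexer: lexer is gray → back edge
Back edge closes the cycle lexer → auth → ast → codegen → cache → lexer; its vertices are {ast, auth, cache, lexer, codegen}.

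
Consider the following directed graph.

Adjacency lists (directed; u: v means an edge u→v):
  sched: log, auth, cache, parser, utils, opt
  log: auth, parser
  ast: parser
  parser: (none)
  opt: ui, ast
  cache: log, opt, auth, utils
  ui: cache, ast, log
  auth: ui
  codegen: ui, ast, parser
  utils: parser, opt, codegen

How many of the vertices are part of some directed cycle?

7

A vertex is on a directed cycle iff it belongs to a strongly connected component of size ≥ 2 (or has a self-loop).
The vertices on cycles are {ui, log, opt, auth, cache, utils, codegen} — 7 in total.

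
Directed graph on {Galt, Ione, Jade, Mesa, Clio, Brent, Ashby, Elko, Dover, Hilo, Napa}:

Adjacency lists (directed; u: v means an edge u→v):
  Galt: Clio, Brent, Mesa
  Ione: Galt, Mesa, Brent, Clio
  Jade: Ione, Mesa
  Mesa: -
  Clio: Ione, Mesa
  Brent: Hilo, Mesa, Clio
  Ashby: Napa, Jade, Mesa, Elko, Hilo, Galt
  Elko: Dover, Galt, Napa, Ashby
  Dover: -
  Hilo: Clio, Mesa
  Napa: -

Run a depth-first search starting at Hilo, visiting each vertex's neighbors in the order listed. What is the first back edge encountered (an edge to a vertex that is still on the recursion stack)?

Galt→Clio

DFS from Hilo (visiting each vertex's neighbors in the order listed); mark gray on enter, black on exit:
Hilo gray
  Clio gray
    Ione gray
      Galt gray
        Galt→Clio: Clio is gray → back edge
First back edge: Galt → Clio.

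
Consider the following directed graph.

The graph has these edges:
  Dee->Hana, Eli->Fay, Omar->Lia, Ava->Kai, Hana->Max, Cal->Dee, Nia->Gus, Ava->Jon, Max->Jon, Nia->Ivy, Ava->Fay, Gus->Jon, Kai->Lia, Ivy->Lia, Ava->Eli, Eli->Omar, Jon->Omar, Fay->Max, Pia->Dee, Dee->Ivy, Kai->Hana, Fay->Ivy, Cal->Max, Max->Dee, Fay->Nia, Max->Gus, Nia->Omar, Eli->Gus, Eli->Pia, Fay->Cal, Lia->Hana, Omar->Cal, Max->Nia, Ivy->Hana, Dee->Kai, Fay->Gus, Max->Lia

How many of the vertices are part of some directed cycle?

A vertex is on a directed cycle iff it belongs to a strongly connected component of size ≥ 2 (or has a self-loop).
The vertices on cycles are {Cal, Dee, Gus, Ivy, Jon, Kai, Lia, Max, Nia, Hana, Omar} — 11 in total.

11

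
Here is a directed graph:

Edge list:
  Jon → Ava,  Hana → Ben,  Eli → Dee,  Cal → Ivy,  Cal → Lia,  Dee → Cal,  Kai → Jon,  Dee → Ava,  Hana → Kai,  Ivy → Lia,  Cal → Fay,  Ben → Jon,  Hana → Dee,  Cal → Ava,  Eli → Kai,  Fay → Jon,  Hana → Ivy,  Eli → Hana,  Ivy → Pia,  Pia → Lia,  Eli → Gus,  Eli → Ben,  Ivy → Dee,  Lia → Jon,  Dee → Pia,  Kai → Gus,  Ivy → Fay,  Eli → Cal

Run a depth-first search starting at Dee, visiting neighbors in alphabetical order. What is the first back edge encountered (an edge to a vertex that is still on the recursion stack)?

Ivy->Dee

DFS from Dee (visiting neighbors in alphabetical order); mark gray on enter, black on exit:
Dee gray
  Ava gray
  Ava black
  Cal gray
    Cal→Ava: Ava black — skip
    Fay gray
      Jon gray
        Jon→Ava: Ava black — skip
      Jon black
    Fay black
    Ivy gray
      Ivy→Dee: Dee is gray → back edge
First back edge: Ivy → Dee.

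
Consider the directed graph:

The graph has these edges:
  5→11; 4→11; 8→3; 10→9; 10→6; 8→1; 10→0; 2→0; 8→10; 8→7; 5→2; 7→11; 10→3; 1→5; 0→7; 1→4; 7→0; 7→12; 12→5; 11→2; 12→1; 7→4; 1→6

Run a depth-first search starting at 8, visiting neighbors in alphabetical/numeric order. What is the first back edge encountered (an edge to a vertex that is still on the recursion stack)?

7→0

DFS from 8 (visiting neighbors in alphabetical/numeric order); mark gray on enter, black on exit:
8 gray
  1 gray
    4 gray
      11 gray
        2 gray
          0 gray
            7 gray
              7→0: 0 is gray → back edge
First back edge: 7 → 0.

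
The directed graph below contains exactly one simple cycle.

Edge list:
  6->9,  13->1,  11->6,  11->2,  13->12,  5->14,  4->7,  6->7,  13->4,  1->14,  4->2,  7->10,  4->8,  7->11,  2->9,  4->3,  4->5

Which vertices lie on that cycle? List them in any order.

6, 7, 11

DFS with gray/black marking from 7:
7 gray
  10 gray
  10 black
  11 gray
    6 gray
      6→7: 7 is gray → back edge
Back edge closes the cycle 7 → 11 → 6 → 7; its vertices are {6, 7, 11}.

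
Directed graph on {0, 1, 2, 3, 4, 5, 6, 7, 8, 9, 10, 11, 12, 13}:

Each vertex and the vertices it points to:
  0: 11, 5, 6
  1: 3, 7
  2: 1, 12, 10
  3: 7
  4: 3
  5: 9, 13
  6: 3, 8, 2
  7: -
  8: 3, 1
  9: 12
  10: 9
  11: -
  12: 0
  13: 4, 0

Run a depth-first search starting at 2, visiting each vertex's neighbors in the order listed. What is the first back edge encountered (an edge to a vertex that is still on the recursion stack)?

9→12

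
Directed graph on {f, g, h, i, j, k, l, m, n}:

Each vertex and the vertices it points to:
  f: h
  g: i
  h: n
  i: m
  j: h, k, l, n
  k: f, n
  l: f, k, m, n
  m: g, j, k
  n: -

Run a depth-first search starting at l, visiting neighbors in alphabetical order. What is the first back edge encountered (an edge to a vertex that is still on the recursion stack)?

i->m

DFS from l (visiting neighbors in alphabetical order); mark gray on enter, black on exit:
l gray
  f gray
    h gray
      n gray
      n black
    h black
  f black
  k gray
    k→f: f black — skip
    k→n: n black — skip
  k black
  m gray
    g gray
      i gray
        i→m: m is gray → back edge
First back edge: i → m.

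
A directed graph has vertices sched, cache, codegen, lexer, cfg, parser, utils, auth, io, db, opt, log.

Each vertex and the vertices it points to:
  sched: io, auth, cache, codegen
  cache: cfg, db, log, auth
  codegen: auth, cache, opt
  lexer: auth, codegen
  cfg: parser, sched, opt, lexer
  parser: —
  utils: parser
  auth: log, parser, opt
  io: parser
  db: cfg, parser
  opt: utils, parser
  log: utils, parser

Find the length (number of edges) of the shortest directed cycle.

3

For each vertex v, BFS finds the shortest path from v back to v.
The shortest such closed walk is cfg → sched → cache → cfg, length 3.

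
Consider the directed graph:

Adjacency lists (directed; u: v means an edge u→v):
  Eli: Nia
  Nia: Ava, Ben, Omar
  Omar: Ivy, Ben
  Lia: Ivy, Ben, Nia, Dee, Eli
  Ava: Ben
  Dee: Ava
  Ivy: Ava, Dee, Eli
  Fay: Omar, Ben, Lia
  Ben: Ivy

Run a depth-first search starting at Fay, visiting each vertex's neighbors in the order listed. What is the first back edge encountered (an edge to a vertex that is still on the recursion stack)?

DFS from Fay (visiting each vertex's neighbors in the order listed); mark gray on enter, black on exit:
Fay gray
  Omar gray
    Ivy gray
      Ava gray
        Ben gray
          Ben→Ivy: Ivy is gray → back edge
First back edge: Ben → Ivy.

Ben->Ivy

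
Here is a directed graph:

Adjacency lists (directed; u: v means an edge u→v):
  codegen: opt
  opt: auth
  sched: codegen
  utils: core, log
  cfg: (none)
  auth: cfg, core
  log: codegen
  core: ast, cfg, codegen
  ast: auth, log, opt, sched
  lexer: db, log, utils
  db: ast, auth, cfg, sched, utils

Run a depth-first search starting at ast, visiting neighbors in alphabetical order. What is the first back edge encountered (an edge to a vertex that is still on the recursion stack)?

core→ast

DFS from ast (visiting neighbors in alphabetical order); mark gray on enter, black on exit:
ast gray
  auth gray
    cfg gray
    cfg black
    core gray
      core→ast: ast is gray → back edge
First back edge: core → ast.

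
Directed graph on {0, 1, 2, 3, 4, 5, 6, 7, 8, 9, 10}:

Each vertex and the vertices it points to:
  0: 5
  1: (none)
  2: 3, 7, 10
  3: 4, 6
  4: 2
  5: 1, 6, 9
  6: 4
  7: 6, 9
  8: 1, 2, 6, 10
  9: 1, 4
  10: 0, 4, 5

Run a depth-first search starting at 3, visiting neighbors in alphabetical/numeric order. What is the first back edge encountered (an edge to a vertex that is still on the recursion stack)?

2->3

DFS from 3 (visiting neighbors in alphabetical/numeric order); mark gray on enter, black on exit:
3 gray
  4 gray
    2 gray
      2→3: 3 is gray → back edge
First back edge: 2 → 3.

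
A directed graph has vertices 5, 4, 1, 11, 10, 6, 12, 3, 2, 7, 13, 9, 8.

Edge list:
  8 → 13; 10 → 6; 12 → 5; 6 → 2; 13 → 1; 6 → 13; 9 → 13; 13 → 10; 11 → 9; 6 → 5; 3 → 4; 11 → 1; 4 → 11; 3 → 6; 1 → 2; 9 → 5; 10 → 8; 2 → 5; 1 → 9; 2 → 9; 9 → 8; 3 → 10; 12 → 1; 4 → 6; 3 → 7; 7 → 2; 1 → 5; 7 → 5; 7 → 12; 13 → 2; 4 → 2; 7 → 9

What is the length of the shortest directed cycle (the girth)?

3

For each vertex v, BFS finds the shortest path from v back to v.
The shortest such closed walk is 10 → 8 → 13 → 10, length 3.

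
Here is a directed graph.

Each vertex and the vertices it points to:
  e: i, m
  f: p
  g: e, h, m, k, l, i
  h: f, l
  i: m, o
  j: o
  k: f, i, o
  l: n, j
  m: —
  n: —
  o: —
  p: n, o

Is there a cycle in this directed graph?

No

DFS with white/gray/black marking, starting from m:
m gray
m black
e gray
  i gray
    i→m: m black — skip
    o gray
    o black
  i black
  e→m: m black — skip
e black
f gray
  p gray
    n gray
    n black
    p→o: o black — skip
  p black
f black
g gray
  g→e: e black — skip
  h gray
    h→f: f black — skip
    l gray
      l→n: n black — skip
      j gray
        j→o: o black — skip
      j black
    l black
  h black
  g→m: m black — skip
  k gray
    k→f: f black — skip
    k→i: i black — skip
    k→o: o black — skip
  k black
  g→l: l black — skip
  g→i: i black — skip
g black
Every edge goes to a white or black vertex — no back edge, so the graph is acyclic.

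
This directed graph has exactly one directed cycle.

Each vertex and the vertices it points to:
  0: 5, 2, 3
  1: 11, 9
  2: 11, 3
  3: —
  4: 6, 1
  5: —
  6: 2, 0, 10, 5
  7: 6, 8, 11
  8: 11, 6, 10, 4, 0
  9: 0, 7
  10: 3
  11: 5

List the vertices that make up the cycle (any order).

1, 4, 7, 8, 9

DFS with gray/black marking from 9:
9 gray
  0 gray
    5 gray
    5 black
    2 gray
      11 gray
        11→5: 5 black — skip
      11 black
      3 gray
      3 black
    2 black
    0→3: 3 black — skip
  0 black
  7 gray
    6 gray
      6→2: 2 black — skip
      6→0: 0 black — skip
      10 gray
        10→3: 3 black — skip
      10 black
      6→5: 5 black — skip
    6 black
    8 gray
      8→11: 11 black — skip
      8→6: 6 black — skip
      8→10: 10 black — skip
      4 gray
        4→6: 6 black — skip
        1 gray
          1→11: 11 black — skip
          1→9: 9 is gray → back edge
Back edge closes the cycle 9 → 7 → 8 → 4 → 1 → 9; its vertices are {1, 4, 7, 8, 9}.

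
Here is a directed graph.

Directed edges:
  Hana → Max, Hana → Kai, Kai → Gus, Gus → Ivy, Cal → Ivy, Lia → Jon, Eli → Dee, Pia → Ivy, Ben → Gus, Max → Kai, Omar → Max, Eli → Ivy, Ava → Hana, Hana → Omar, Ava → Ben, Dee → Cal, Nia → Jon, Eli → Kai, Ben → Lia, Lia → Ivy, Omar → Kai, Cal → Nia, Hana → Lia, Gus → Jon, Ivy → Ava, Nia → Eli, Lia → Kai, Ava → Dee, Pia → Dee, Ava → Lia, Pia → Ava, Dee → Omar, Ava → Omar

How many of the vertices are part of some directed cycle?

13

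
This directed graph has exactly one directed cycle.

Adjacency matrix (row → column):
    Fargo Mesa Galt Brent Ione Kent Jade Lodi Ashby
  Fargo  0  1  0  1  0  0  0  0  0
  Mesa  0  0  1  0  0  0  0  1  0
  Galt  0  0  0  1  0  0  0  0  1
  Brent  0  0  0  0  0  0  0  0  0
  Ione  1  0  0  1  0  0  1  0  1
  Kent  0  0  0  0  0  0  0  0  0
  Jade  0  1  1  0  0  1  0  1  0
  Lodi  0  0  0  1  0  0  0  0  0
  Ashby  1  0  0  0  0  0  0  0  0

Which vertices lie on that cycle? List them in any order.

Galt, Mesa, Ashby, Fargo

DFS with gray/black marking from Fargo:
Fargo gray
  Brent gray
  Brent black
  Mesa gray
    Galt gray
      Galt→Brent: Brent black — skip
      Ashby gray
        Ashby→Fargo: Fargo is gray → back edge
Back edge closes the cycle Fargo → Mesa → Galt → Ashby → Fargo; its vertices are {Galt, Mesa, Ashby, Fargo}.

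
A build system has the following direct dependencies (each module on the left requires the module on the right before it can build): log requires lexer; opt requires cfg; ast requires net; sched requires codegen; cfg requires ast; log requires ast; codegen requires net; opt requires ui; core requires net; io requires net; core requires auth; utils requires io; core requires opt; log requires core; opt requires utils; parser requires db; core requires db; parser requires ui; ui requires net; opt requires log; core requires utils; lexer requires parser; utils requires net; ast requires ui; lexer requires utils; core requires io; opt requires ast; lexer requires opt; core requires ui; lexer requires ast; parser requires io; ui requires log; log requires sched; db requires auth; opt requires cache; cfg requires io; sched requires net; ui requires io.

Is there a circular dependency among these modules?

DFS with white/gray/black marking, starting from opt:
opt gray
  utils gray
    net gray
    net black
    io gray
      io→net: net black — skip
    io black
  utils black
  ast gray
    ui gray
      ui→net: net black — skip
      log gray
        sched gray
          sched→net: net black — skip
          codegen gray
            codegen→net: net black — skip
          codegen black
        sched black
        log→ast: ast is gray → back edge
Back edge found, so a cycle exists: ast → ui → log → ast.

Yes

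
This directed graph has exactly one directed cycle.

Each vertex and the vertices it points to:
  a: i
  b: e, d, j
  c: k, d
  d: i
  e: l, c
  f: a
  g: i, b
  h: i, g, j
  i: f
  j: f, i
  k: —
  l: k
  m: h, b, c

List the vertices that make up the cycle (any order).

DFS with gray/black marking from f:
f gray
  a gray
    i gray
      i→f: f is gray → back edge
Back edge closes the cycle f → a → i → f; its vertices are {a, f, i}.

a, f, i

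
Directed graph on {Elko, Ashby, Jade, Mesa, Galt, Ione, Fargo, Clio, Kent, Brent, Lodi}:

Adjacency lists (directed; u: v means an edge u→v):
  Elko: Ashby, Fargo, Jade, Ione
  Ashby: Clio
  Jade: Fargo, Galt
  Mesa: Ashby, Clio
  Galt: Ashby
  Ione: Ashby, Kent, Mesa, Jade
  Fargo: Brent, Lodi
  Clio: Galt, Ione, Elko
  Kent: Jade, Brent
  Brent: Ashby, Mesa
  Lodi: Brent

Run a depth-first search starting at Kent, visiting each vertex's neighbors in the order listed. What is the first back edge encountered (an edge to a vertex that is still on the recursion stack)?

Galt→Ashby

DFS from Kent (visiting each vertex's neighbors in the order listed); mark gray on enter, black on exit:
Kent gray
  Jade gray
    Fargo gray
      Brent gray
        Ashby gray
          Clio gray
            Galt gray
              Galt→Ashby: Ashby is gray → back edge
First back edge: Galt → Ashby.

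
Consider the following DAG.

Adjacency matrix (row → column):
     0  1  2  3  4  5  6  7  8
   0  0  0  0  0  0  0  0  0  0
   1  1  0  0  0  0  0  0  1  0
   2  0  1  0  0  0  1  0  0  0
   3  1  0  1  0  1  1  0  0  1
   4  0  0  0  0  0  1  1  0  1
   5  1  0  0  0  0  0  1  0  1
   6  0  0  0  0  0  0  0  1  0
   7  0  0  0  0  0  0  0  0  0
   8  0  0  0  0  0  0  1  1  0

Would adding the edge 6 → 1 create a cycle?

Adding 6→1 creates a cycle iff 1 can already reach 6.
Explore from 1: no path reaches 6. The graph stays acyclic.

No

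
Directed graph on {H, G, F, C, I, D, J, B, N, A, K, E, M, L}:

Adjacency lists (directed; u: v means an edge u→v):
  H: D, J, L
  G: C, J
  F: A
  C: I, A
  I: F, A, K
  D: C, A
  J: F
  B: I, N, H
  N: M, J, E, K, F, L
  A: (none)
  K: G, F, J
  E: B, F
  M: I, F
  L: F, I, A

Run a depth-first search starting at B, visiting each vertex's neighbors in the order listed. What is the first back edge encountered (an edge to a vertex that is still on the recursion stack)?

C→I

DFS from B (visiting each vertex's neighbors in the order listed); mark gray on enter, black on exit:
B gray
  I gray
    F gray
      A gray
      A black
    F black
    I→A: A black — skip
    K gray
      G gray
        C gray
          C→I: I is gray → back edge
First back edge: C → I.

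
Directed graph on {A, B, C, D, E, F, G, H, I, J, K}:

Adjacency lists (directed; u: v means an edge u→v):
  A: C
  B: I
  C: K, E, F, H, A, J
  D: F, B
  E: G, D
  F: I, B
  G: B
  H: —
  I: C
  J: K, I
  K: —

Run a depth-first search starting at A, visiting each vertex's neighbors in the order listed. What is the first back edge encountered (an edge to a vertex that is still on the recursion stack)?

I→C

DFS from A (visiting each vertex's neighbors in the order listed); mark gray on enter, black on exit:
A gray
  C gray
    K gray
    K black
    E gray
      G gray
        B gray
          I gray
            I→C: C is gray → back edge
First back edge: I → C.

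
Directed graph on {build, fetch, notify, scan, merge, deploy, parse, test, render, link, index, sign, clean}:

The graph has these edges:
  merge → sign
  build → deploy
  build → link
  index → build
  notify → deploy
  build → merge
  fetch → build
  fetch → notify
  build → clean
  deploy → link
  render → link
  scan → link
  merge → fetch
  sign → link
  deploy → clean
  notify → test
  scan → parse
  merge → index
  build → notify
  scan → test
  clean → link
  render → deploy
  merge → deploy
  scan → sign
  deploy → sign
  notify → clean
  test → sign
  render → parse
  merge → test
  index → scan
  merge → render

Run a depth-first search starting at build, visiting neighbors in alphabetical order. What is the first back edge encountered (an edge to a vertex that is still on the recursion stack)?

DFS from build (visiting neighbors in alphabetical order); mark gray on enter, black on exit:
build gray
  clean gray
    link gray
    link black
  clean black
  deploy gray
    deploy→clean: clean black — skip
    deploy→link: link black — skip
    sign gray
      sign→link: link black — skip
    sign black
  deploy black
  build→link: link black — skip
  merge gray
    merge→deploy: deploy black — skip
    fetch gray
      fetch→build: build is gray → back edge
First back edge: fetch → build.

fetch→build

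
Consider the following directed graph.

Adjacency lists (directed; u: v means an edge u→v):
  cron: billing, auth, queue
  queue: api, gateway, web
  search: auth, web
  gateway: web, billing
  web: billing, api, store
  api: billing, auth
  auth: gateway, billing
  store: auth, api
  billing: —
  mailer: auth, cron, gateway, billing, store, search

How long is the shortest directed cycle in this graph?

For each vertex v, BFS finds the shortest path from v back to v.
The shortest such closed walk is store → auth → gateway → web → store, length 4.

4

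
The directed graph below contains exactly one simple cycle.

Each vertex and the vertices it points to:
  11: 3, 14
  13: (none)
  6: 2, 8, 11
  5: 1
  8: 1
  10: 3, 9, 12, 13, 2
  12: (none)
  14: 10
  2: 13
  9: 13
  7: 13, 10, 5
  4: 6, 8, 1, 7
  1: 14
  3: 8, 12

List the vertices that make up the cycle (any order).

1, 3, 8, 10, 14

DFS with gray/black marking from 10:
10 gray
  3 gray
    8 gray
      1 gray
        14 gray
          14→10: 10 is gray → back edge
Back edge closes the cycle 10 → 3 → 8 → 1 → 14 → 10; its vertices are {1, 3, 8, 10, 14}.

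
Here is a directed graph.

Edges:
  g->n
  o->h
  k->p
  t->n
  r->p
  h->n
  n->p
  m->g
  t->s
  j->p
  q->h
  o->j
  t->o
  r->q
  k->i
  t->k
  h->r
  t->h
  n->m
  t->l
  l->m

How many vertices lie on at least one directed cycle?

6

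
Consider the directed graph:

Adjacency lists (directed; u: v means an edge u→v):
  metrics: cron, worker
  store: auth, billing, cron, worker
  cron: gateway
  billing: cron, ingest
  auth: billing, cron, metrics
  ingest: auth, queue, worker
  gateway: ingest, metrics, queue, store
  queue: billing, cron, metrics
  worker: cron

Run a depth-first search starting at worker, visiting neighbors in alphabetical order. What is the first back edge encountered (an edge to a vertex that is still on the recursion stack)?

DFS from worker (visiting neighbors in alphabetical order); mark gray on enter, black on exit:
worker gray
  cron gray
    gateway gray
      ingest gray
        auth gray
          billing gray
            billing→cron: cron is gray → back edge
First back edge: billing → cron.

billing→cron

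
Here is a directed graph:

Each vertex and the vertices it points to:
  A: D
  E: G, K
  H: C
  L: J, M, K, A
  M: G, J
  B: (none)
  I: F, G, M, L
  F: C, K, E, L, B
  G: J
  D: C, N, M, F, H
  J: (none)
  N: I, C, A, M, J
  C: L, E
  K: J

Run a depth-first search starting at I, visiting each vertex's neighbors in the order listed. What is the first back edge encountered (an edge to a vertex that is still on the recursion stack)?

D→C

DFS from I (visiting each vertex's neighbors in the order listed); mark gray on enter, black on exit:
I gray
  F gray
    C gray
      L gray
        J gray
        J black
        M gray
          G gray
            G→J: J black — skip
          G black
          M→J: J black — skip
        M black
        K gray
          K→J: J black — skip
        K black
        A gray
          D gray
            D→C: C is gray → back edge
First back edge: D → C.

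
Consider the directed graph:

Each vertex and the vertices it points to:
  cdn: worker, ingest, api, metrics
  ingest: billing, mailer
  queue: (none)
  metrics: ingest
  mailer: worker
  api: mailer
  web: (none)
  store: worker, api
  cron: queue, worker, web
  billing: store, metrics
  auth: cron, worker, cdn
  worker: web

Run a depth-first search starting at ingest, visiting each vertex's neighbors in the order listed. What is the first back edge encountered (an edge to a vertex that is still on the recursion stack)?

DFS from ingest (visiting each vertex's neighbors in the order listed); mark gray on enter, black on exit:
ingest gray
  billing gray
    store gray
      worker gray
        web gray
        web black
      worker black
      api gray
        mailer gray
          mailer→worker: worker black — skip
        mailer black
      api black
    store black
    metrics gray
      metrics→ingest: ingest is gray → back edge
First back edge: metrics → ingest.

metrics→ingest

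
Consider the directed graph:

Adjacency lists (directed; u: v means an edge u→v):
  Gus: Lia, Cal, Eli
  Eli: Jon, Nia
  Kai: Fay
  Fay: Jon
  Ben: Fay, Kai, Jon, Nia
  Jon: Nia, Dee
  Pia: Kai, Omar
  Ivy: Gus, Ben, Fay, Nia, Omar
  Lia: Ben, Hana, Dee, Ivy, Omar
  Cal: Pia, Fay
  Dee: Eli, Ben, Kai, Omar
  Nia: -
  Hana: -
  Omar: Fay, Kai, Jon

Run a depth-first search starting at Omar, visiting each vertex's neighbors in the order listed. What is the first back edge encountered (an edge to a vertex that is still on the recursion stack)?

Eli->Jon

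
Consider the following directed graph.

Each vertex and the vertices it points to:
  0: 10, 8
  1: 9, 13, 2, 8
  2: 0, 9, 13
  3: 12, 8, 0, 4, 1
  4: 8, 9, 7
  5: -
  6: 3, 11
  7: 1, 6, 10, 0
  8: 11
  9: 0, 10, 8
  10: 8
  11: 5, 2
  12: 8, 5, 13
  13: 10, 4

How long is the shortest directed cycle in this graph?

4

For each vertex v, BFS finds the shortest path from v back to v.
The shortest such closed walk is 6 → 3 → 4 → 7 → 6, length 4.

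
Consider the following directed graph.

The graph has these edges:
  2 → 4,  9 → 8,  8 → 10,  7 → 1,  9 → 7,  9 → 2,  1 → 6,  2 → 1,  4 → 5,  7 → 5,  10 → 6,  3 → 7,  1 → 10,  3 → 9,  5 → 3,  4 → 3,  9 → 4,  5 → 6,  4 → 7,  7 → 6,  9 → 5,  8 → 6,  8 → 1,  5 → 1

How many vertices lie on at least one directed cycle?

A vertex is on a directed cycle iff it belongs to a strongly connected component of size ≥ 2 (or has a self-loop).
The vertices on cycles are {2, 3, 4, 5, 7, 9} — 6 in total.

6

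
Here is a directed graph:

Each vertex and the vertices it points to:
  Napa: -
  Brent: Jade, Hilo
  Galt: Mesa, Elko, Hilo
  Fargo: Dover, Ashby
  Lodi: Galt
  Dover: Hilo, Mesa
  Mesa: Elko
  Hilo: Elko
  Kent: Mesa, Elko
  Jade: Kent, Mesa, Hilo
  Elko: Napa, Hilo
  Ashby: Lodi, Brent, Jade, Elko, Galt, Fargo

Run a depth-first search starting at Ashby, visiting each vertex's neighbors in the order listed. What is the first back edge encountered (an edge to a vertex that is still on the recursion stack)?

Hilo→Elko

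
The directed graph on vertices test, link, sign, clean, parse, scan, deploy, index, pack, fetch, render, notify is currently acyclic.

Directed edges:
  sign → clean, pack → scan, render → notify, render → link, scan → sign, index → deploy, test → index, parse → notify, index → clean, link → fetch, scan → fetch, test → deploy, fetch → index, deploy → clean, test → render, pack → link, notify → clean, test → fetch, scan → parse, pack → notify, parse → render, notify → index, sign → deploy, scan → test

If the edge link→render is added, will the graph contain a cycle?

Adding link→render creates a cycle iff render can already reach link.
Path from render: render → link.
So render → … → link → render is a cycle.

Yes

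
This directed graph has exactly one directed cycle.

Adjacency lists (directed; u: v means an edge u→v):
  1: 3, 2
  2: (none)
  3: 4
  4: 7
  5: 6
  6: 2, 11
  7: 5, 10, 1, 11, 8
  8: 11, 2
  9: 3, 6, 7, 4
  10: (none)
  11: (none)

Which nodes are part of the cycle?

1, 3, 4, 7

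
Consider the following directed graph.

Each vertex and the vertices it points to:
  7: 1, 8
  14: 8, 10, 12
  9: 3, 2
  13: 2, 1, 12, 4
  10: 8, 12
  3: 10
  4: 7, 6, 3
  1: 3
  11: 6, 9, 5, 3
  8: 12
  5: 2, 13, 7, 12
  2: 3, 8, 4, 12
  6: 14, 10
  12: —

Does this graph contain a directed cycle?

No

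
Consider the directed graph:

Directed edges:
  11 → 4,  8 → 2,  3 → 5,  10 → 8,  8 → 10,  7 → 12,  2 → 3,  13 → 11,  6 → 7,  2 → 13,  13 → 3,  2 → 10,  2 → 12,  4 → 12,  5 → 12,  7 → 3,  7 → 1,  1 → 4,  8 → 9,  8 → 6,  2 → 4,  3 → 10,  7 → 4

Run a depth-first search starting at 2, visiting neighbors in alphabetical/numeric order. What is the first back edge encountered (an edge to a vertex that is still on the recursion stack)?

8->2

DFS from 2 (visiting neighbors in alphabetical/numeric order); mark gray on enter, black on exit:
2 gray
  3 gray
    5 gray
      12 gray
      12 black
    5 black
    10 gray
      8 gray
        8→2: 2 is gray → back edge
First back edge: 8 → 2.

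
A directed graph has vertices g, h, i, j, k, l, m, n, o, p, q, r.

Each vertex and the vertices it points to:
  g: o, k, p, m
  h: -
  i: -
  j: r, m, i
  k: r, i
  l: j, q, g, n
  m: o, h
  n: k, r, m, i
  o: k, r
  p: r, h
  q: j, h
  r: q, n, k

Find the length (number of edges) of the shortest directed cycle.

2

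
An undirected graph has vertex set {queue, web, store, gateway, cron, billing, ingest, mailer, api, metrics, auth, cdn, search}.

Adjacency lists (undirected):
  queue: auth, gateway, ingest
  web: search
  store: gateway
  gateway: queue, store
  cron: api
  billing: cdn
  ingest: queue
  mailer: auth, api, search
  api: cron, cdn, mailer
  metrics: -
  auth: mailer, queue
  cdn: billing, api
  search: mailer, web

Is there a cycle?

DFS, tracking each vertex's parent; an edge to a visited non-parent vertex closes a cycle.
Start from gateway:
visit gateway (parent –)
  visit queue (parent gateway)
    visit auth (parent queue)
      visit mailer (parent auth)
        mailer–auth: parent, skip
        visit api (parent mailer)
          visit cron (parent api)
            cron–api: parent, skip
          visit cdn (parent api)
            visit billing (parent cdn)
              billing–cdn: parent, skip
            cdn–api: parent, skip
          api–mailer: parent, skip
        visit search (parent mailer)
          search–mailer: parent, skip
          visit web (parent search)
            web–search: parent, skip
      auth–queue: parent, skip
    queue–gateway: parent, skip
    visit ingest (parent queue)
      ingest–queue: parent, skip
  visit store (parent gateway)
    store–gateway: parent, skip
visit metrics (parent –)
No non-parent visited neighbor found — the graph is a forest.

No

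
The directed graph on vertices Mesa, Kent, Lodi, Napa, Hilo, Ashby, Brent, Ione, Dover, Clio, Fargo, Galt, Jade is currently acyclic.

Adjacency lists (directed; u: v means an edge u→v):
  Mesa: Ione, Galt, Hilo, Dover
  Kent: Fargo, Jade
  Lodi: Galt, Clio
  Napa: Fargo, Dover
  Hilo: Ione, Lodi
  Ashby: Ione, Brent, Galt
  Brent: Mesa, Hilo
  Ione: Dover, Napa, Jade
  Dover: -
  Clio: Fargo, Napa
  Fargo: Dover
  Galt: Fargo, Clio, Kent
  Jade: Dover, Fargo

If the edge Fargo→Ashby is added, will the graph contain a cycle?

Yes

Adding Fargo→Ashby creates a cycle iff Ashby can already reach Fargo.
Path from Ashby: Ashby → Galt → Fargo.
So Ashby → … → Fargo → Ashby is a cycle.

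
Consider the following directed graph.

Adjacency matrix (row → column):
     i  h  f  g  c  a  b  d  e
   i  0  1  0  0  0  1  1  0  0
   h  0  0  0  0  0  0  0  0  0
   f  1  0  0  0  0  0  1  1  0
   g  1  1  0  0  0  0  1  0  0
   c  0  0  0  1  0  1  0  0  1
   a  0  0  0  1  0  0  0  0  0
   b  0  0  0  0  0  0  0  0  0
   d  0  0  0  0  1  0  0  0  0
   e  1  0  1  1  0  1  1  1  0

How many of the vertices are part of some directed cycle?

A vertex is on a directed cycle iff it belongs to a strongly connected component of size ≥ 2 (or has a self-loop).
The vertices on cycles are {a, c, d, e, f, g, i} — 7 in total.

7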